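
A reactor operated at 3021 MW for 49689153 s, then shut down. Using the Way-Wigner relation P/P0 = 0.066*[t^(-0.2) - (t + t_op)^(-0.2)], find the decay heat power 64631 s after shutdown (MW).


P/P0 = 0.066 * [t^(-0.2) - (t + t_op)^(-0.2)]
P/P0 = 0.066 * [64631^(-0.2) - (64631 + 49689153)^(-0.2)]
P/P0 = 0.066 * [0.1091219 - 0.02888250] = 0.005295800
P = 3021 * 0.005295800 = 15.999 MW

15.999


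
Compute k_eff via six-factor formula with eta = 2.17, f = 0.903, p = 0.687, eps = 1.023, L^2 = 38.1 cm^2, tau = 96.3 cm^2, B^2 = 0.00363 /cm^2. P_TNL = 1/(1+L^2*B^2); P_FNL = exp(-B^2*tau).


k_inf = eta*f*p*eps = 2.17*0.903*0.687*1.023 = 1.377146
P_TNL = 1/(1 + L^2*B^2) = 1/(1 + 38.1*0.00363) = 0.8785007
P_FNL = exp(-B^2*tau) = exp(-0.00363*96.3) = 0.7049919
k_eff = k_inf * P_TNL * P_FNL = 1.377146 * 0.8785007 * 0.7049919
k_eff = 0.85292

0.85292


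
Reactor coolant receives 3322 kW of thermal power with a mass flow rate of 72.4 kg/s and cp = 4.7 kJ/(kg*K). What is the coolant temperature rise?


dT = Q / (m_dot * cp)
dT = 3322 / (72.4 * 4.7)
dT = 9.7625 C

9.7625


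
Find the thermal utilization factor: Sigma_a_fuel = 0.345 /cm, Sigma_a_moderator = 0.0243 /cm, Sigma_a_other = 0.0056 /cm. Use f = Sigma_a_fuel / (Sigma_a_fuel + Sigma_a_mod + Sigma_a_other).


f = Sigma_a_fuel / (Sigma_a_fuel + Sigma_a_mod + Sigma_a_other)
f = 0.345 / (0.345 + 0.0243 + 0.0056)
f = 0.92025

0.92025


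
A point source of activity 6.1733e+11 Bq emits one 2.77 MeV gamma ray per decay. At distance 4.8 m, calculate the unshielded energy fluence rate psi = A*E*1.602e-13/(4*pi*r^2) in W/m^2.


psi = A * E * 1.602e-13 / (4*pi*r^2)
psi = 6.1733e+11 * 2.77 * 1.602e-13 / (4*pi*4.8^2)
psi = 9.4617e-04 W/m^2

9.4617e-04


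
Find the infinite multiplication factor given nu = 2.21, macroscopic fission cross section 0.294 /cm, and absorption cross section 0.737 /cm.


k_inf = nu * Sigma_f / Sigma_a
k_inf = 2.21 * 0.294 / 0.737
k_inf = 0.88160

0.88160


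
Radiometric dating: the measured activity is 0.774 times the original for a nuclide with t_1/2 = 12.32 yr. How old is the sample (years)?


lambda = ln(2) / t_half = ln(2) / 12.32 = 0.05626195 /yr
t = -ln(A/A0) / lambda
t = -ln(0.774) / 0.05626195
t = 4.5534 yr

4.5534


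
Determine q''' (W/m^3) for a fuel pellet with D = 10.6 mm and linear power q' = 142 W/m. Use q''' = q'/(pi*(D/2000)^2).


r = D / 2 / 1000 = 10.6 / 2 / 1000 = 0.0053 m
q''' = q' / (pi * r^2)
q''' = 142 / (pi * 0.0053^2)
q''' = 1.6091e+06 W/m^3

1.6091e+06


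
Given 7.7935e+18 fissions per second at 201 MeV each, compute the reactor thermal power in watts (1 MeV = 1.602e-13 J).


P = fission_rate * E_MeV * 1.602e-13
P = 7.7935e+18 * 201 * 1.602e-13
P = 2.5095e+08 W

2.5095e+08


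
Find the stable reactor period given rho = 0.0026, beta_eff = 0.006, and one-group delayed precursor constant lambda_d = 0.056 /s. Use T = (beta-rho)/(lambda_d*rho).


T = (beta - rho) / (lambda_d * rho)
T = (0.006 - 0.0026) / (0.056 * 0.0026)
T = 23.352 s

23.352


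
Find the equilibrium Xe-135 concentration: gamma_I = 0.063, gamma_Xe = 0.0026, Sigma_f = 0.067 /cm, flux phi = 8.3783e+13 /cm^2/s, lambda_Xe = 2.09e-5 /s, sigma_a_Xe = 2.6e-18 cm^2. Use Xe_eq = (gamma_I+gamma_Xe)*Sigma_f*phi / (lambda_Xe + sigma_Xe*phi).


Xe_eq = (gamma_I + gamma_Xe) * Sigma_f * phi / (lambda_Xe + sigma_Xe * phi)
Numerator = (0.063 + 0.0026) * 0.067 * 8.3783e+13 = 3.682430e+11
Denominator = 2.09e-5 + 2.6e-18 * 8.3783e+13 = 2.387358e-04
Xe_eq = 3.682430e+11 / 2.387358e-04 = 1.5425e+15 /cm^3

1.5425e+15


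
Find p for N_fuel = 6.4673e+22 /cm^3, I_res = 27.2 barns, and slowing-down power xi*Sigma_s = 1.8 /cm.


p = exp(-N * I * 1e-24 / (xi*Sigma_s))
p = exp(-6.4673e+22 * 27.2 * 1e-24 / 1.8)
p = 0.37633

0.37633


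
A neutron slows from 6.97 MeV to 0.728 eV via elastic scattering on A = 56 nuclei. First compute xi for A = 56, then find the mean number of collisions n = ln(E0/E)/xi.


xi = 1 + (A-1)^2/(2A)*ln((A-1)/(A+1)) = 0.03529286 (for A = 56)
n = ln(E0/E) / xi
n = ln(6.97e6 / 0.728) / 0.03529286
n = ln(9.574176e+06) / 0.03529286 = 455.46

455.46


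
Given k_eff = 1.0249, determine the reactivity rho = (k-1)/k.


rho = (k_eff - 1) / k_eff
rho = (1.0249 - 1) / 1.0249
rho = 0.024295

0.024295


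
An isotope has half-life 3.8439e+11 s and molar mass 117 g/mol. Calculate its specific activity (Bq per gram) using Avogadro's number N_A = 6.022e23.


lambda = ln(2) / t_half = ln(2) / 3.8439e+11 = 1.803239e-12 /s
SA = lambda * N_A / M
SA = 1.803239e-12 * 6.022e23 / 117
SA = 9.2813e+09 Bq/g

9.2813e+09


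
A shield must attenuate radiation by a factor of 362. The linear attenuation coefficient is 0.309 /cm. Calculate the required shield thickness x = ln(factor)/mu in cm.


x = ln(factor) / mu
x = ln(362) / 0.309
x = 19.067 cm

19.067


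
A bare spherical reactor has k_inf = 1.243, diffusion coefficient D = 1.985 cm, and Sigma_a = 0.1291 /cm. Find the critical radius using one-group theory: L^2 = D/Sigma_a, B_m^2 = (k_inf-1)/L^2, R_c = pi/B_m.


L^2 = D / Sigma_a = 1.985 / 0.1291 = 15.37568 cm^2
B_m^2 = (k_inf - 1) / L^2 = (1.243 - 1) / 15.37568 = 0.01580418 /cm^2
For a bare sphere: B_g = pi/R, so R_c = pi / sqrt(B_m^2)
R_c = pi / sqrt(0.01580418) = 24.990 cm

24.990


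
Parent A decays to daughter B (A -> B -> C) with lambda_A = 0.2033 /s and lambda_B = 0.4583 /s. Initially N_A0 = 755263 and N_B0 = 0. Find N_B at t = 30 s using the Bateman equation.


N_B(t) = lambda_A * N_A0 / (lambda_B - lambda_A) * [exp(-lambda_A*t) - exp(-lambda_B*t)]
exp(-0.2033*30) = 0.002245112; exp(-0.4583*30) = 1.068772e-06
N_B = 0.2033 * 755263 / (0.4583 - 0.2033) * (0.002245112 - 1.068772e-06)
N_B = 1351.2

1351.2


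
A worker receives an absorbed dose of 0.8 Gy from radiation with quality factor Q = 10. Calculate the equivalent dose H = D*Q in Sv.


H = D * Q
H = 0.8 * 10
H = 8.0000 Sv

8.0000


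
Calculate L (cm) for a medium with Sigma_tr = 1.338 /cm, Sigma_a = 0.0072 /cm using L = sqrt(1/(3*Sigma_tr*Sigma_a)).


D = 1 / (3 * Sigma_tr) = 1 / (3 * 1.338) = 0.2491281 cm
L = sqrt(D / Sigma_a)
L = sqrt(0.2491281 / 0.0072)
L = 5.8823 cm

5.8823


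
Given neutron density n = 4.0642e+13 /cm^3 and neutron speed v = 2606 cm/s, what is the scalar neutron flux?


phi = n * v
phi = 4.0642e+13 * 2606
phi = 1.0591e+17 /cm^2/s

1.0591e+17


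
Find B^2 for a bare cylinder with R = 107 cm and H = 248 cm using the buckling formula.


B^2 = (2.405/R)^2 + (pi/H)^2
B^2 = (2.405/107)^2 + (pi/248)^2
B^2 = 6.6567e-04 /cm^2

6.6567e-04


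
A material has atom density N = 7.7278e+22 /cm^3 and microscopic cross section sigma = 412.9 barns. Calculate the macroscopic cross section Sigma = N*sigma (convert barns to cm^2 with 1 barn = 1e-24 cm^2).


Sigma = N * sigma_barns * 1e-24
Sigma = 7.7278e+22 * 412.9 * 1e-24
Sigma = 31.908 /cm

31.908


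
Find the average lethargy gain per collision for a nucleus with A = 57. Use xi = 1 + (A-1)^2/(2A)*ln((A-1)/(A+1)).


xi = 1 + (A-1)^2/(2A) * ln((A-1)/(A+1))
xi = 1 + (57-1)^2/(2*57) * ln((57-1)/(57 +1))
xi = 0.034681

0.034681


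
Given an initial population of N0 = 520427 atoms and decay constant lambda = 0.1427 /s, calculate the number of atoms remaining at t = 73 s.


N = N0 * exp(-lambda * t)
N = 520427 * exp(-0.1427 * 73)
N = 15.569

15.569


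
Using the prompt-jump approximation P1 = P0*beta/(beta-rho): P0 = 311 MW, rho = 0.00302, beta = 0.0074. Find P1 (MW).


P1/P0 = beta / (beta - rho)
P1/P0 = 0.0074 / (0.0074 - 0.00302) = 1.689498
P1 = 311 * 1.689498 = 525.43 MW

525.43


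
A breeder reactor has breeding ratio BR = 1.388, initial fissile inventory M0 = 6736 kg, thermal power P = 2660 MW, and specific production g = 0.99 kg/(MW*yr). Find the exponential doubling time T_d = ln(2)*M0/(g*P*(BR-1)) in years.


Breeding gain G = BR - 1 = 1.388 - 1 = 0.388
Fissile production rate = g * P * G = 0.99 * 2660 * 0.388 = 1021.7592 kg/yr
T_d = ln(2) * M0 / (g * P * G)
T_d = ln(2) * 6736 / 1021.7592 = 4.5696 yr

4.5696


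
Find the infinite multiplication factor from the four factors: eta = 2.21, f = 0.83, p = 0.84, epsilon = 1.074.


k_inf = eta * f * p * epsilon
k_inf = 2.21 * 0.83 * 0.84 * 1.074
k_inf = 1.6548

1.6548


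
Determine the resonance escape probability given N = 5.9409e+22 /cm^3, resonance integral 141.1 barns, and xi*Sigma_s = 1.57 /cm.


p = exp(-N * I * 1e-24 / (xi*Sigma_s))
p = exp(-5.9409e+22 * 141.1 * 1e-24 / 1.57)
p = 0.0047995

0.0047995


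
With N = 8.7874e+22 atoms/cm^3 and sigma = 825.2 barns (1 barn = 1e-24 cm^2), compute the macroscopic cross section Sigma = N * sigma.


Sigma = N * sigma_barns * 1e-24
Sigma = 8.7874e+22 * 825.2 * 1e-24
Sigma = 72.514 /cm

72.514


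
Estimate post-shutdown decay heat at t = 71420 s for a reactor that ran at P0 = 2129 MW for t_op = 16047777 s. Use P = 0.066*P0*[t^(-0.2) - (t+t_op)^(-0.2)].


P/P0 = 0.066 * [t^(-0.2) - (t + t_op)^(-0.2)]
P/P0 = 0.066 * [71420^(-0.2) - (71420 + 16047777)^(-0.2)]
P/P0 = 0.066 * [0.1069636 - 0.03618523] = 0.004671372
P = 2129 * 0.004671372 = 9.9454 MW

9.9454


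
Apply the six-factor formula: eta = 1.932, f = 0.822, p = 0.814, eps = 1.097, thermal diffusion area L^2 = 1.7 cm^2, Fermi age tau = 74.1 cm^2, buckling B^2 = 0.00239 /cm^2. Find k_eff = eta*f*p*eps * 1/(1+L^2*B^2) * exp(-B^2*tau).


k_inf = eta*f*p*eps = 1.932*0.822*0.814*1.097 = 1.418110
P_TNL = 1/(1 + L^2*B^2) = 1/(1 + 1.7*0.00239) = 0.9959534
P_FNL = exp(-B^2*tau) = exp(-0.00239*74.1) = 0.8376968
k_eff = k_inf * P_TNL * P_FNL = 1.418110 * 0.9959534 * 0.8376968
k_eff = 1.1831

1.1831


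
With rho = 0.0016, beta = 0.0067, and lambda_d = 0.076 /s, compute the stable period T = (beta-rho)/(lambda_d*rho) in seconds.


T = (beta - rho) / (lambda_d * rho)
T = (0.0067 - 0.0016) / (0.076 * 0.0016)
T = 41.941 s

41.941


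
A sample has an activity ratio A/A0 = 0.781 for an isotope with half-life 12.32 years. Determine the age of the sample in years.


lambda = ln(2) / t_half = ln(2) / 12.32 = 0.05626195 /yr
t = -ln(A/A0) / lambda
t = -ln(0.781) / 0.05626195
t = 4.3934 yr

4.3934


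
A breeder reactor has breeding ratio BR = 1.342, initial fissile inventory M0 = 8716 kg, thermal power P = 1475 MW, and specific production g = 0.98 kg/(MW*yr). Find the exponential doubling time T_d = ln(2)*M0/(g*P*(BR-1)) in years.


Breeding gain G = BR - 1 = 1.342 - 1 = 0.342
Fissile production rate = g * P * G = 0.98 * 1475 * 0.342 = 494.361 kg/yr
T_d = ln(2) * M0 / (g * P * G)
T_d = ln(2) * 8716 / 494.361 = 12.221 yr

12.221


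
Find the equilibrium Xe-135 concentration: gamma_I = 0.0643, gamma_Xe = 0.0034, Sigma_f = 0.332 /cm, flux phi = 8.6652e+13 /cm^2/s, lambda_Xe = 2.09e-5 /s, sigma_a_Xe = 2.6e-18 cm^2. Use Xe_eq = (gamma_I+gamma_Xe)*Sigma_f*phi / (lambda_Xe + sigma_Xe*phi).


Xe_eq = (gamma_I + gamma_Xe) * Sigma_f * phi / (lambda_Xe + sigma_Xe * phi)
Numerator = (0.0643 + 0.0034) * 0.332 * 8.6652e+13 = 1.947625e+12
Denominator = 2.09e-5 + 2.6e-18 * 8.6652e+13 = 2.461952e-04
Xe_eq = 1.947625e+12 / 2.461952e-04 = 7.9109e+15 /cm^3

7.9109e+15


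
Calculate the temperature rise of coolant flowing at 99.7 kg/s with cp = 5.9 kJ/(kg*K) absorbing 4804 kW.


dT = Q / (m_dot * cp)
dT = 4804 / (99.7 * 5.9)
dT = 8.1669 C

8.1669


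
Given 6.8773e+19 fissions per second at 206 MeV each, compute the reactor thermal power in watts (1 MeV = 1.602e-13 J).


P = fission_rate * E_MeV * 1.602e-13
P = 6.8773e+19 * 206 * 1.602e-13
P = 2.2696e+09 W

2.2696e+09


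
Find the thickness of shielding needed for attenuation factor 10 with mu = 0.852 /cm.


x = ln(factor) / mu
x = ln(10) / 0.852
x = 2.7026 cm

2.7026


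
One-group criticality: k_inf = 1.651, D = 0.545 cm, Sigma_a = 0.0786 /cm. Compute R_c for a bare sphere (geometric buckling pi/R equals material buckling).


L^2 = D / Sigma_a = 0.545 / 0.0786 = 6.933842 cm^2
B_m^2 = (k_inf - 1) / L^2 = (1.651 - 1) / 6.933842 = 0.09388734 /cm^2
For a bare sphere: B_g = pi/R, so R_c = pi / sqrt(B_m^2)
R_c = pi / sqrt(0.09388734) = 10.253 cm

10.253


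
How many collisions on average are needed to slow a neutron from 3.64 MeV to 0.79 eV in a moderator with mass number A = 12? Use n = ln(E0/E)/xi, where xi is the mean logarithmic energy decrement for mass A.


xi = 1 + (A-1)^2/(2A)*ln((A-1)/(A+1)) = 0.1577690 (for A = 12)
n = ln(E0/E) / xi
n = ln(3.64e6 / 0.79) / 0.1577690
n = ln(4.607595e+06) / 0.1577690 = 97.251

97.251


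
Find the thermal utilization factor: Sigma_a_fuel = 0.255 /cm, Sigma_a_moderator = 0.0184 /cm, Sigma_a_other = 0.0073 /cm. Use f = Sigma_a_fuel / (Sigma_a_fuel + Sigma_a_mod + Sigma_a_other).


f = Sigma_a_fuel / (Sigma_a_fuel + Sigma_a_mod + Sigma_a_other)
f = 0.255 / (0.255 + 0.0184 + 0.0073)
f = 0.90844

0.90844


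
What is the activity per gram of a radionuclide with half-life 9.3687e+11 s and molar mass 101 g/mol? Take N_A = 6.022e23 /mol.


lambda = ln(2) / t_half = ln(2) / 9.3687e+11 = 7.398542e-13 /s
SA = lambda * N_A / M
SA = 7.398542e-13 * 6.022e23 / 101
SA = 4.4113e+09 Bq/g

4.4113e+09


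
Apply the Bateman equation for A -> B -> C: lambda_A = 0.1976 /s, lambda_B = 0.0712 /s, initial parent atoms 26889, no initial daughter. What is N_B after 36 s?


N_B(t) = lambda_A * N_A0 / (lambda_B - lambda_A) * [exp(-lambda_A*t) - exp(-lambda_B*t)]
exp(-0.1976*36) = 8.139595e-04; exp(-0.0712*36) = 0.07705776
N_B = 0.1976 * 26889 / (0.0712 - 0.1976) * (8.139595e-04 - 0.07705776)
N_B = 3204.9

3204.9


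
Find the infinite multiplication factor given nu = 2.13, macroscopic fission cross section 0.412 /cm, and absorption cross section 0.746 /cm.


k_inf = nu * Sigma_f / Sigma_a
k_inf = 2.13 * 0.412 / 0.746
k_inf = 1.1764

1.1764


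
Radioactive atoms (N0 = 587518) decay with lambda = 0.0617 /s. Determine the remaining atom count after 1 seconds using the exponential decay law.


N = N0 * exp(-lambda * t)
N = 587518 * exp(-0.0617 * 1)
N = 552364

552364


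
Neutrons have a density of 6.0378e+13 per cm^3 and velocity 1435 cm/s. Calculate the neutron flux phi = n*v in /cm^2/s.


phi = n * v
phi = 6.0378e+13 * 1435
phi = 8.6642e+16 /cm^2/s

8.6642e+16


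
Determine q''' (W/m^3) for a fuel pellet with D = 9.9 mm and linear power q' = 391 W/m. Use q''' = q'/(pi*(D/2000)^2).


r = D / 2 / 1000 = 9.9 / 2 / 1000 = 0.00495 m
q''' = q' / (pi * r^2)
q''' = 391 / (pi * 0.00495^2)
q''' = 5.0794e+06 W/m^3

5.0794e+06


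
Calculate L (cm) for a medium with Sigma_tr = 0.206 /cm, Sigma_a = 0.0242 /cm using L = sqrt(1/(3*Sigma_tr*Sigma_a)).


D = 1 / (3 * Sigma_tr) = 1 / (3 * 0.206) = 1.618123 cm
L = sqrt(D / Sigma_a)
L = sqrt(1.618123 / 0.0242)
L = 8.1771 cm

8.1771


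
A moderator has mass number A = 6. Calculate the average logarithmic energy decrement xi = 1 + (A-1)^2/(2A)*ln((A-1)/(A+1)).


xi = 1 + (A-1)^2/(2A) * ln((A-1)/(A+1))
xi = 1 + (6-1)^2/(2*6) * ln((6-1)/(6 +1))
xi = 0.29902

0.29902


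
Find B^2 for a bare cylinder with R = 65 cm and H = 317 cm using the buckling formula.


B^2 = (2.405/R)^2 + (pi/H)^2
B^2 = (2.405/65)^2 + (pi/317)^2
B^2 = 0.0014672 /cm^2

0.0014672


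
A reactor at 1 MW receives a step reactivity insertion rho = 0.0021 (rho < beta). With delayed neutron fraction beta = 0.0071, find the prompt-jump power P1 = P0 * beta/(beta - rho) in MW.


P1/P0 = beta / (beta - rho)
P1/P0 = 0.0071 / (0.0071 - 0.0021) = 1.420000
P1 = 1 * 1.420000 = 1.4200 MW

1.4200


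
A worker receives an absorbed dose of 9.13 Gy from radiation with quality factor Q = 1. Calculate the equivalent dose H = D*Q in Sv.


H = D * Q
H = 9.13 * 1
H = 9.1300 Sv

9.1300


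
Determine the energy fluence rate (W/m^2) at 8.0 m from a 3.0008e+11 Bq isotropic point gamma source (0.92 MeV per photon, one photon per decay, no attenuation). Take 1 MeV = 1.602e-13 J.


psi = A * E * 1.602e-13 / (4*pi*r^2)
psi = 3.0008e+11 * 0.92 * 1.602e-13 / (4*pi*8.0^2)
psi = 5.4992e-05 W/m^2

5.4992e-05


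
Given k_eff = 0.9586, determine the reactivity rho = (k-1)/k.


rho = (k_eff - 1) / k_eff
rho = (0.9586 - 1) / 0.9586
rho = -0.043188

-0.043188


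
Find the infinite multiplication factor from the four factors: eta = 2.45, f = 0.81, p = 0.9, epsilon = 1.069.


k_inf = eta * f * p * epsilon
k_inf = 2.45 * 0.81 * 0.9 * 1.069
k_inf = 1.9093

1.9093


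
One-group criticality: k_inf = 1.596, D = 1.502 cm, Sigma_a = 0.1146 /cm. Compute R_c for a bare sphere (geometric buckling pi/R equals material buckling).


L^2 = D / Sigma_a = 1.502 / 0.1146 = 13.10646 cm^2
B_m^2 = (k_inf - 1) / L^2 = (1.596 - 1) / 13.10646 = 0.04547376 /cm^2
For a bare sphere: B_g = pi/R, so R_c = pi / sqrt(B_m^2)
R_c = pi / sqrt(0.04547376) = 14.732 cm

14.732


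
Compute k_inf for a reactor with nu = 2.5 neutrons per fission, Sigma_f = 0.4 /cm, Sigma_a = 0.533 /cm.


k_inf = nu * Sigma_f / Sigma_a
k_inf = 2.5 * 0.4 / 0.533
k_inf = 1.8762

1.8762


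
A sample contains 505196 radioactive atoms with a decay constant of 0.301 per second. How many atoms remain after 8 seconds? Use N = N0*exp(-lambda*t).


N = N0 * exp(-lambda * t)
N = 505196 * exp(-0.301 * 8)
N = 45465

45465


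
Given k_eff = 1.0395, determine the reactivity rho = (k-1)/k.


rho = (k_eff - 1) / k_eff
rho = (1.0395 - 1) / 1.0395
rho = 0.037999

0.037999


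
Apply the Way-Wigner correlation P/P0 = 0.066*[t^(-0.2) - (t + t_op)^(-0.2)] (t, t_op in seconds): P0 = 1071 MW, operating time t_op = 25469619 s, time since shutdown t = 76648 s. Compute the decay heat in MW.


P/P0 = 0.066 * [t^(-0.2) - (t + t_op)^(-0.2)]
P/P0 = 0.066 * [76648^(-0.2) - (76648 + 25469619)^(-0.2)]
P/P0 = 0.066 * [0.1054629 - 0.03300156] = 0.004782448
P = 1071 * 0.004782448 = 5.1220 MW

5.1220


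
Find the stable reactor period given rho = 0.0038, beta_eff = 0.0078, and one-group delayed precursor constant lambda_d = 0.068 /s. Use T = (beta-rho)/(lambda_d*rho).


T = (beta - rho) / (lambda_d * rho)
T = (0.0078 - 0.0038) / (0.068 * 0.0038)
T = 15.480 s

15.480


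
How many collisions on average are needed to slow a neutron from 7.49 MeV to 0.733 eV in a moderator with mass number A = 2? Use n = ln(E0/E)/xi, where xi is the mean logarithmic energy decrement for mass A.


xi = 1 + (A-1)^2/(2A)*ln((A-1)/(A+1)) = 0.7253469 (for A = 2)
n = ln(E0/E) / xi
n = ln(7.49e6 / 0.733) / 0.7253469
n = ln(1.021828e+07) / 0.7253469 = 22.251

22.251


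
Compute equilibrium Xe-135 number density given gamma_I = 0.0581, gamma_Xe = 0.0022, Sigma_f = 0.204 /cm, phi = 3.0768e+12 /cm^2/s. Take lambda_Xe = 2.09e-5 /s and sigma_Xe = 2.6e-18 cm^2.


Xe_eq = (gamma_I + gamma_Xe) * Sigma_f * phi / (lambda_Xe + sigma_Xe * phi)
Numerator = (0.0581 + 0.0022) * 0.204 * 3.0768e+12 = 3.784833e+10
Denominator = 2.09e-5 + 2.6e-18 * 3.0768e+12 = 2.889968e-05
Xe_eq = 3.784833e+10 / 2.889968e-05 = 1.3096e+15 /cm^3

1.3096e+15


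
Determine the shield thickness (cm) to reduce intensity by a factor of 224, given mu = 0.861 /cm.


x = ln(factor) / mu
x = ln(224) / 0.861
x = 6.2853 cm

6.2853


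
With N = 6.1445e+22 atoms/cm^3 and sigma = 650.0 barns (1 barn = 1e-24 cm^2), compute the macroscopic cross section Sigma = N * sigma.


Sigma = N * sigma_barns * 1e-24
Sigma = 6.1445e+22 * 650.0 * 1e-24
Sigma = 39.939 /cm

39.939


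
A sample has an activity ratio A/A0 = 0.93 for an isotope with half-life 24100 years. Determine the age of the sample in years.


lambda = ln(2) / t_half = ln(2) / 24100 = 2.876129e-05 /yr
t = -ln(A/A0) / lambda
t = -ln(0.93) / 2.876129e-05
t = 2523.2 yr

2523.2


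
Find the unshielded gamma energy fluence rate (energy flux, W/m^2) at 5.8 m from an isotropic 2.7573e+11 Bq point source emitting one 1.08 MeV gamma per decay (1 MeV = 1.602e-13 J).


psi = A * E * 1.602e-13 / (4*pi*r^2)
psi = 2.7573e+11 * 1.08 * 1.602e-13 / (4*pi*5.8^2)
psi = 1.1285e-04 W/m^2

1.1285e-04


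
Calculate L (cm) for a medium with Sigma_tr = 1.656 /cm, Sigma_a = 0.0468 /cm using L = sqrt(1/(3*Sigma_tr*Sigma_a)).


D = 1 / (3 * Sigma_tr) = 1 / (3 * 1.656) = 0.2012882 cm
L = sqrt(D / Sigma_a)
L = sqrt(0.2012882 / 0.0468)
L = 2.0739 cm

2.0739


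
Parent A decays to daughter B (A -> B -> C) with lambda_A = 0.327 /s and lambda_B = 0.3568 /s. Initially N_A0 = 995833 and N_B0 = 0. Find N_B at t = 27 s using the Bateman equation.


N_B(t) = lambda_A * N_A0 / (lambda_B - lambda_A) * [exp(-lambda_A*t) - exp(-lambda_B*t)]
exp(-0.327*27) = 1.464246e-04; exp(-0.3568*27) = 6.549086e-05
N_B = 0.327 * 995833 / (0.3568 - 0.327) * (1.464246e-04 - 6.549086e-05)
N_B = 884.40

884.40


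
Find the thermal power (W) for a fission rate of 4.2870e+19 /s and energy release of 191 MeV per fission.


P = fission_rate * E_MeV * 1.602e-13
P = 4.2870e+19 * 191 * 1.602e-13
P = 1.3117e+09 W

1.3117e+09


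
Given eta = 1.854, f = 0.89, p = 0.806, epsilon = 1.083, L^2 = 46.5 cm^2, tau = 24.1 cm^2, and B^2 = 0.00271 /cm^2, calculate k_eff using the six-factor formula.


k_inf = eta*f*p*eps = 1.854*0.89*0.806*1.083 = 1.440334
P_TNL = 1/(1 + L^2*B^2) = 1/(1 + 46.5*0.00271) = 0.8880876
P_FNL = exp(-B^2*tau) = exp(-0.00271*24.1) = 0.9367761
k_eff = k_inf * P_TNL * P_FNL = 1.440334 * 0.8880876 * 0.9367761
k_eff = 1.1983

1.1983


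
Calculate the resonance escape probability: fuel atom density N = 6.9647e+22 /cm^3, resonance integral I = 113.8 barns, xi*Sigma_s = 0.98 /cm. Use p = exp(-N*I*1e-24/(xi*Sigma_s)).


p = exp(-N * I * 1e-24 / (xi*Sigma_s))
p = exp(-6.9647e+22 * 113.8 * 1e-24 / 0.98)
p = 3.0733e-04

3.0733e-04


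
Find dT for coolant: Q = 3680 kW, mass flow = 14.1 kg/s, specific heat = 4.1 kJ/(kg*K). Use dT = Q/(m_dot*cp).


dT = Q / (m_dot * cp)
dT = 3680 / (14.1 * 4.1)
dT = 63.657 C

63.657


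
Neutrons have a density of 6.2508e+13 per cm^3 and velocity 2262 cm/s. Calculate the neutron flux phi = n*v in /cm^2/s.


phi = n * v
phi = 6.2508e+13 * 2262
phi = 1.4139e+17 /cm^2/s

1.4139e+17


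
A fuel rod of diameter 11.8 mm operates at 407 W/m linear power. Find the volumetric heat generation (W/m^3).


r = D / 2 / 1000 = 11.8 / 2 / 1000 = 0.0059 m
q''' = q' / (pi * r^2)
q''' = 407 / (pi * 0.0059^2)
q''' = 3.7217e+06 W/m^3

3.7217e+06


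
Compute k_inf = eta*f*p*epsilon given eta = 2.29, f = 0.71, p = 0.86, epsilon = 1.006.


k_inf = eta * f * p * epsilon
k_inf = 2.29 * 0.71 * 0.86 * 1.006
k_inf = 1.4067

1.4067


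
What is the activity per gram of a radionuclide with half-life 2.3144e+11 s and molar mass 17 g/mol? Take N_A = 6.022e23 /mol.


lambda = ln(2) / t_half = ln(2) / 2.3144e+11 = 2.994933e-12 /s
SA = lambda * N_A / M
SA = 2.994933e-12 * 6.022e23 / 17
SA = 1.0609e+11 Bq/g

1.0609e+11


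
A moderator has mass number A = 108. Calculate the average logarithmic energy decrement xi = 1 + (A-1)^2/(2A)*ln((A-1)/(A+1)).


xi = 1 + (A-1)^2/(2A) * ln((A-1)/(A+1))
xi = 1 + (108-1)^2/(2*108) * ln((108-1)/(108 +1))
xi = 0.018405

0.018405


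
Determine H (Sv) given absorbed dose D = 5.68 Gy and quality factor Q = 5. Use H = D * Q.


H = D * Q
H = 5.68 * 5
H = 28.400 Sv

28.400


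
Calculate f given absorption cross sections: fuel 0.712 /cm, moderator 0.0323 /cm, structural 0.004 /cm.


f = Sigma_a_fuel / (Sigma_a_fuel + Sigma_a_mod + Sigma_a_other)
f = 0.712 / (0.712 + 0.0323 + 0.004)
f = 0.95149

0.95149


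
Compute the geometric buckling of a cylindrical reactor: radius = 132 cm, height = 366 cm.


B^2 = (2.405/R)^2 + (pi/H)^2
B^2 = (2.405/132)^2 + (pi/366)^2
B^2 = 4.0564e-04 /cm^2

4.0564e-04


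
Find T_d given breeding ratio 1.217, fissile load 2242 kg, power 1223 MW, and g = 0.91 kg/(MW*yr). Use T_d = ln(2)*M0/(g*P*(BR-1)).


Breeding gain G = BR - 1 = 1.217 - 1 = 0.217
Fissile production rate = g * P * G = 0.91 * 1223 * 0.217 = 241.50581 kg/yr
T_d = ln(2) * M0 / (g * P * G)
T_d = ln(2) * 2242 / 241.50581 = 6.4348 yr

6.4348


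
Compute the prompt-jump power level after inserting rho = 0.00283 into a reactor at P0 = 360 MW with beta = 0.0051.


P1/P0 = beta / (beta - rho)
P1/P0 = 0.0051 / (0.0051 - 0.00283) = 2.246696
P1 = 360 * 2.246696 = 808.81 MW

808.81


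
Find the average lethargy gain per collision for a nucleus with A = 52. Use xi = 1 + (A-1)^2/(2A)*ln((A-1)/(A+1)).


xi = 1 + (A-1)^2/(2A) * ln((A-1)/(A+1))
xi = 1 + (52-1)^2/(2*52) * ln((52-1)/(52 +1))
xi = 0.037973

0.037973


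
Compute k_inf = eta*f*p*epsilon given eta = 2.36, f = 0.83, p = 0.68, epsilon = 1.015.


k_inf = eta * f * p * epsilon
k_inf = 2.36 * 0.83 * 0.68 * 1.015
k_inf = 1.3520

1.3520


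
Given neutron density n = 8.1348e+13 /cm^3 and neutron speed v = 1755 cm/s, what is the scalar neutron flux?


phi = n * v
phi = 8.1348e+13 * 1755
phi = 1.4277e+17 /cm^2/s

1.4277e+17


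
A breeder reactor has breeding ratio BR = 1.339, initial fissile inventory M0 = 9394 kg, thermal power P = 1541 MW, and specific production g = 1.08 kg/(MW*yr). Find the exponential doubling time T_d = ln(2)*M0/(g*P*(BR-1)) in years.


Breeding gain G = BR - 1 = 1.339 - 1 = 0.339
Fissile production rate = g * P * G = 1.08 * 1541 * 0.339 = 564.19092 kg/yr
T_d = ln(2) * M0 / (g * P * G)
T_d = ln(2) * 9394 / 564.19092 = 11.541 yr

11.541


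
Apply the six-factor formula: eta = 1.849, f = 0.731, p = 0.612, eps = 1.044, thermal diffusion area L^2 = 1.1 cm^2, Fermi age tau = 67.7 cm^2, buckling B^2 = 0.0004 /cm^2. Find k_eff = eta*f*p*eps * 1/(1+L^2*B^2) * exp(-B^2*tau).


k_inf = eta*f*p*eps = 1.849*0.731*0.612*1.044 = 0.8635872
P_TNL = 1/(1 + L^2*B^2) = 1/(1 + 1.1*0.0004) = 0.9995602
P_FNL = exp(-B^2*tau) = exp(-0.0004*67.7) = 0.9732834
k_eff = k_inf * P_TNL * P_FNL = 0.8635872 * 0.9995602 * 0.9732834
k_eff = 0.84015

0.84015


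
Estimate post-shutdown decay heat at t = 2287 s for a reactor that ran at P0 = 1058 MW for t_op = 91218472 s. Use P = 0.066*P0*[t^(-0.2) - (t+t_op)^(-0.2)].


P/P0 = 0.066 * [t^(-0.2) - (t + t_op)^(-0.2)]
P/P0 = 0.066 * [2287^(-0.2) - (2287 + 91218472)^(-0.2)]
P/P0 = 0.066 * [0.2128858 - 0.02558476] = 0.01236187
P = 1058 * 0.01236187 = 13.079 MW

13.079


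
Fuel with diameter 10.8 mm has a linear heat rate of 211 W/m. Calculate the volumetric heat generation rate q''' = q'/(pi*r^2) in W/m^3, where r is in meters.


r = D / 2 / 1000 = 10.8 / 2 / 1000 = 0.0054 m
q''' = q' / (pi * r^2)
q''' = 211 / (pi * 0.0054^2)
q''' = 2.3033e+06 W/m^3

2.3033e+06


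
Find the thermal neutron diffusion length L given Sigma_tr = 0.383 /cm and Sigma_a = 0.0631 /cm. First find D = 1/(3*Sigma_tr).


D = 1 / (3 * Sigma_tr) = 1 / (3 * 0.383) = 0.8703220 cm
L = sqrt(D / Sigma_a)
L = sqrt(0.8703220 / 0.0631)
L = 3.7139 cm

3.7139


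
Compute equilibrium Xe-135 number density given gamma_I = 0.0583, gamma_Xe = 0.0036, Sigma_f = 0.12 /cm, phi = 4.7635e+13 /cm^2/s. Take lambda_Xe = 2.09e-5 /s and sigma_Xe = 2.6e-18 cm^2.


Xe_eq = (gamma_I + gamma_Xe) * Sigma_f * phi / (lambda_Xe + sigma_Xe * phi)
Numerator = (0.0583 + 0.0036) * 0.12 * 4.7635e+13 = 3.538328e+11
Denominator = 2.09e-5 + 2.6e-18 * 4.7635e+13 = 1.447510e-04
Xe_eq = 3.538328e+11 / 1.447510e-04 = 2.4444e+15 /cm^3

2.4444e+15


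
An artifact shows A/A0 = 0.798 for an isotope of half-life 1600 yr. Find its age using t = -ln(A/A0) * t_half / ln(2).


lambda = ln(2) / t_half = ln(2) / 1600 = 4.332170e-04 /yr
t = -ln(A/A0) / lambda
t = -ln(0.798) / 4.332170e-04
t = 520.86 yr

520.86


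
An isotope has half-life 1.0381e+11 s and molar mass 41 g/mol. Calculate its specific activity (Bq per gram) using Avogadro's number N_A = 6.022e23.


lambda = ln(2) / t_half = ln(2) / 1.0381e+11 = 6.677075e-12 /s
SA = lambda * N_A / M
SA = 6.677075e-12 * 6.022e23 / 41
SA = 9.8072e+10 Bq/g

9.8072e+10


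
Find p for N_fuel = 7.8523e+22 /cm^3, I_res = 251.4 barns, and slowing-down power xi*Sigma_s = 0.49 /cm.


p = exp(-N * I * 1e-24 / (xi*Sigma_s))
p = exp(-7.8523e+22 * 251.4 * 1e-24 / 0.49)
p = 3.1881e-18

3.1881e-18


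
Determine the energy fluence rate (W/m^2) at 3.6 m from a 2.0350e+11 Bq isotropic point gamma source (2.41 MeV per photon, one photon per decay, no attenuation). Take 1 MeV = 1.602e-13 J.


psi = A * E * 1.602e-13 / (4*pi*r^2)
psi = 2.0350e+11 * 2.41 * 1.602e-13 / (4*pi*3.6^2)
psi = 4.8242e-04 W/m^2

4.8242e-04


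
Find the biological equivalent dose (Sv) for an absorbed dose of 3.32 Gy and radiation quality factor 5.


H = D * Q
H = 3.32 * 5
H = 16.600 Sv

16.600


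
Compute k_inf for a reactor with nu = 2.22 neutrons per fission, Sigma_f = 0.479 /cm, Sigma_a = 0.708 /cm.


k_inf = nu * Sigma_f / Sigma_a
k_inf = 2.22 * 0.479 / 0.708
k_inf = 1.5019

1.5019


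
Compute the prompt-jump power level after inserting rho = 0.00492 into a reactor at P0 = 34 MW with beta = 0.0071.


P1/P0 = beta / (beta - rho)
P1/P0 = 0.0071 / (0.0071 - 0.00492) = 3.256881
P1 = 34 * 3.256881 = 110.73 MW

110.73


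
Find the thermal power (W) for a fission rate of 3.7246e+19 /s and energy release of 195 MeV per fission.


P = fission_rate * E_MeV * 1.602e-13
P = 3.7246e+19 * 195 * 1.602e-13
P = 1.1635e+09 W

1.1635e+09


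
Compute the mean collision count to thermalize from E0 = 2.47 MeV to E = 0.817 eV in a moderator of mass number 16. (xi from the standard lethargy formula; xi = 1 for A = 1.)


xi = 1 + (A-1)^2/(2A)*ln((A-1)/(A+1)) = 0.1199467 (for A = 16)
n = ln(E0/E) / xi
n = ln(2.47e6 / 0.817) / 0.1199467
n = ln(3.023256e+06) / 0.1199467 = 124.40

124.40


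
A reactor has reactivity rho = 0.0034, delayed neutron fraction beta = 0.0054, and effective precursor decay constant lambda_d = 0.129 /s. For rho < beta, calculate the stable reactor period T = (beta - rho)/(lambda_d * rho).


T = (beta - rho) / (lambda_d * rho)
T = (0.0054 - 0.0034) / (0.129 * 0.0034)
T = 4.5600 s

4.5600


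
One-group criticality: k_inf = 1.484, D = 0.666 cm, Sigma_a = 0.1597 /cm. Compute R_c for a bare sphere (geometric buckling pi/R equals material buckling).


L^2 = D / Sigma_a = 0.666 / 0.1597 = 4.170319 cm^2
B_m^2 = (k_inf - 1) / L^2 = (1.484 - 1) / 4.170319 = 0.1160583 /cm^2
For a bare sphere: B_g = pi/R, so R_c = pi / sqrt(B_m^2)
R_c = pi / sqrt(0.1160583) = 9.2217 cm

9.2217


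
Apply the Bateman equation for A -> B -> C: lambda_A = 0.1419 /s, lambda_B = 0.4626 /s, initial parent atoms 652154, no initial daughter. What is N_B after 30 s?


N_B(t) = lambda_A * N_A0 / (lambda_B - lambda_A) * [exp(-lambda_A*t) - exp(-lambda_B*t)]
exp(-0.1419*30) = 0.01416473; exp(-0.4626*30) = 9.394230e-07
N_B = 0.1419 * 652154 / (0.4626 - 0.1419) * (0.01416473 - 9.394230e-07)
N_B = 4087.1

4087.1


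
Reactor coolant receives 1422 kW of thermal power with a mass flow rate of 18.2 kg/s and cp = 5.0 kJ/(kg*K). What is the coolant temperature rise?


dT = Q / (m_dot * cp)
dT = 1422 / (18.2 * 5.0)
dT = 15.626 C

15.626


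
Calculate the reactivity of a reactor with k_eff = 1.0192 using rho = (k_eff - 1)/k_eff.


rho = (k_eff - 1) / k_eff
rho = (1.0192 - 1) / 1.0192
rho = 0.018838

0.018838


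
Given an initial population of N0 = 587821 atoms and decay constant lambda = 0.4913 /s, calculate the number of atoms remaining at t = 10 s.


N = N0 * exp(-lambda * t)
N = 587821 * exp(-0.4913 * 10)
N = 4320.7

4320.7


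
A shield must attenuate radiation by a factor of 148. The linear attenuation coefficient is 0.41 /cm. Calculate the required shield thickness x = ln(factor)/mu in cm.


x = ln(factor) / mu
x = ln(148) / 0.41
x = 12.188 cm

12.188


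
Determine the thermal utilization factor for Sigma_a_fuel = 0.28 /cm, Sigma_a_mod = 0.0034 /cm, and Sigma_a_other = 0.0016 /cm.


f = Sigma_a_fuel / (Sigma_a_fuel + Sigma_a_mod + Sigma_a_other)
f = 0.28 / (0.28 + 0.0034 + 0.0016)
f = 0.98246

0.98246


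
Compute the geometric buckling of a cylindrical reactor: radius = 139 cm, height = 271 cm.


B^2 = (2.405/R)^2 + (pi/H)^2
B^2 = (2.405/139)^2 + (pi/271)^2
B^2 = 4.3375e-04 /cm^2

4.3375e-04


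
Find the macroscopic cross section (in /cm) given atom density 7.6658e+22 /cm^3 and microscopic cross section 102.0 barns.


Sigma = N * sigma_barns * 1e-24
Sigma = 7.6658e+22 * 102.0 * 1e-24
Sigma = 7.8191 /cm

7.8191


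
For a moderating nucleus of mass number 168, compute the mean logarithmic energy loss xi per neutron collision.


xi = 1 + (A-1)^2/(2A) * ln((A-1)/(A+1))
xi = 1 + (168-1)^2/(2*168) * ln((168-1)/(168 +1))
xi = 0.011858

0.011858


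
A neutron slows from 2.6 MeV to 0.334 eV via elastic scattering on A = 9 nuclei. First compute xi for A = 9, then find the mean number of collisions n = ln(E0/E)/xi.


xi = 1 + (A-1)^2/(2A)*ln((A-1)/(A+1)) = 0.2066007 (for A = 9)
n = ln(E0/E) / xi
n = ln(2.6e6 / 0.334) / 0.2066007
n = ln(7.784431e+06) / 0.2066007 = 76.803

76.803


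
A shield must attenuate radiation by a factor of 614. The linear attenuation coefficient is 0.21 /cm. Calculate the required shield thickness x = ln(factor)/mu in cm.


x = ln(factor) / mu
x = ln(614) / 0.21
x = 30.571 cm

30.571


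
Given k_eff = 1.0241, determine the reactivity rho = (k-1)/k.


rho = (k_eff - 1) / k_eff
rho = (1.0241 - 1) / 1.0241
rho = 0.023533

0.023533


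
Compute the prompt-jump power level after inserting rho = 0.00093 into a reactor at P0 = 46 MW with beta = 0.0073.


P1/P0 = beta / (beta - rho)
P1/P0 = 0.0073 / (0.0073 - 0.00093) = 1.145997
P1 = 46 * 1.145997 = 52.716 MW

52.716


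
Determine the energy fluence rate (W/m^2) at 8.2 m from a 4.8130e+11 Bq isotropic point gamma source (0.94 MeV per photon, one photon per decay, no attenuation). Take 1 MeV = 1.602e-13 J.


psi = A * E * 1.602e-13 / (4*pi*r^2)
psi = 4.8130e+11 * 0.94 * 1.602e-13 / (4*pi*8.2^2)
psi = 8.5777e-05 W/m^2

8.5777e-05


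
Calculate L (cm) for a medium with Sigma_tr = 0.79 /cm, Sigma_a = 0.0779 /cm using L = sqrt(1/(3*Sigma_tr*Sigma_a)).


D = 1 / (3 * Sigma_tr) = 1 / (3 * 0.79) = 0.4219409 cm
L = sqrt(D / Sigma_a)
L = sqrt(0.4219409 / 0.0779)
L = 2.3273 cm

2.3273


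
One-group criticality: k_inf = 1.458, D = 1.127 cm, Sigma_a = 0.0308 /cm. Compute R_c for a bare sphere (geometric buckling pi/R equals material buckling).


L^2 = D / Sigma_a = 1.127 / 0.0308 = 36.59091 cm^2
B_m^2 = (k_inf - 1) / L^2 = (1.458 - 1) / 36.59091 = 0.01251677 /cm^2
For a bare sphere: B_g = pi/R, so R_c = pi / sqrt(B_m^2)
R_c = pi / sqrt(0.01251677) = 28.080 cm

28.080


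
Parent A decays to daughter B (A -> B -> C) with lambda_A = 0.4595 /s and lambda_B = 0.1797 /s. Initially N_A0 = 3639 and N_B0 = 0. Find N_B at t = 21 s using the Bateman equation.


N_B(t) = lambda_A * N_A0 / (lambda_B - lambda_A) * [exp(-lambda_A*t) - exp(-lambda_B*t)]
exp(-0.4595*21) = 6.445779e-05; exp(-0.1797*21) = 0.02296693
N_B = 0.4595 * 3639 / (0.1797 - 0.4595) * (6.445779e-05 - 0.02296693)
N_B = 136.87

136.87


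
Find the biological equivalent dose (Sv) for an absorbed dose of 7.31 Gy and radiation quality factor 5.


H = D * Q
H = 7.31 * 5
H = 36.550 Sv

36.550


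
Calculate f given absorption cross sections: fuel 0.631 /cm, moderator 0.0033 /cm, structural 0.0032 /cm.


f = Sigma_a_fuel / (Sigma_a_fuel + Sigma_a_mod + Sigma_a_other)
f = 0.631 / (0.631 + 0.0033 + 0.0032)
f = 0.98980

0.98980


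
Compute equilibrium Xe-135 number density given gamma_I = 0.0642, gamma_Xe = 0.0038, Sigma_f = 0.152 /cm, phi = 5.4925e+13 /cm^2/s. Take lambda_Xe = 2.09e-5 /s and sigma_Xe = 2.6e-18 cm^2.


Xe_eq = (gamma_I + gamma_Xe) * Sigma_f * phi / (lambda_Xe + sigma_Xe * phi)
Numerator = (0.0642 + 0.0038) * 0.152 * 5.4925e+13 = 5.677048e+11
Denominator = 2.09e-5 + 2.6e-18 * 5.4925e+13 = 1.637050e-04
Xe_eq = 5.677048e+11 / 1.637050e-04 = 3.4679e+15 /cm^3

3.4679e+15


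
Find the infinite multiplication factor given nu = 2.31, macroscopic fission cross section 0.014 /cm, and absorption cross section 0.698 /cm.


k_inf = nu * Sigma_f / Sigma_a
k_inf = 2.31 * 0.014 / 0.698
k_inf = 0.046332

0.046332


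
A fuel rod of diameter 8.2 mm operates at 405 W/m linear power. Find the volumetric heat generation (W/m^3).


r = D / 2 / 1000 = 8.2 / 2 / 1000 = 0.0041 m
q''' = q' / (pi * r^2)
q''' = 405 / (pi * 0.0041^2)
q''' = 7.6690e+06 W/m^3

7.6690e+06


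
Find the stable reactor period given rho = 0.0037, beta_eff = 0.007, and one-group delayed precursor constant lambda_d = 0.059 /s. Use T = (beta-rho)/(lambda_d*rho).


T = (beta - rho) / (lambda_d * rho)
T = (0.007 - 0.0037) / (0.059 * 0.0037)
T = 15.117 s

15.117


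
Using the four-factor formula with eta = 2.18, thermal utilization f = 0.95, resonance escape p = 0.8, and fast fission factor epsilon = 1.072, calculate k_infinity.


k_inf = eta * f * p * epsilon
k_inf = 2.18 * 0.95 * 0.8 * 1.072
k_inf = 1.7761

1.7761


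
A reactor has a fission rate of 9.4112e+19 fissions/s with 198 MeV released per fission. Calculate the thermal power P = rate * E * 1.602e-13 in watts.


P = fission_rate * E_MeV * 1.602e-13
P = 9.4112e+19 * 198 * 1.602e-13
P = 2.9852e+09 W

2.9852e+09


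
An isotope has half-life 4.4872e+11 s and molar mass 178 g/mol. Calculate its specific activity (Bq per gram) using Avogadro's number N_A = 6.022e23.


lambda = ln(2) / t_half = ln(2) / 4.4872e+11 = 1.544721e-12 /s
SA = lambda * N_A / M
SA = 1.544721e-12 * 6.022e23 / 178
SA = 5.2260e+09 Bq/g

5.2260e+09


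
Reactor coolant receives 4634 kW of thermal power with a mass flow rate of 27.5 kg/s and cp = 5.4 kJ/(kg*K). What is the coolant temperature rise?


dT = Q / (m_dot * cp)
dT = 4634 / (27.5 * 5.4)
dT = 31.205 C

31.205


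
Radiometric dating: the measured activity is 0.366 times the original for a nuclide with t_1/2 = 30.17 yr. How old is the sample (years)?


lambda = ln(2) / t_half = ln(2) / 30.17 = 0.02297472 /yr
t = -ln(A/A0) / lambda
t = -ln(0.366) / 0.02297472
t = 43.749 yr

43.749


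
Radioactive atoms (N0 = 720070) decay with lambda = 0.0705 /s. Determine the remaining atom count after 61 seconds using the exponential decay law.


N = N0 * exp(-lambda * t)
N = 720070 * exp(-0.0705 * 61)
N = 9765.4

9765.4


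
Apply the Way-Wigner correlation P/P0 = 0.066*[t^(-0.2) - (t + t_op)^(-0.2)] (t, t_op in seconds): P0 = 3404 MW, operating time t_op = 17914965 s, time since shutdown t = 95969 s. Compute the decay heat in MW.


P/P0 = 0.066 * [t^(-0.2) - (t + t_op)^(-0.2)]
P/P0 = 0.066 * [95969^(-0.2) - (95969 + 17914965)^(-0.2)]
P/P0 = 0.066 * [0.1008263 - 0.03539099] = 0.004318730
P = 3404 * 0.004318730 = 14.701 MW

14.701


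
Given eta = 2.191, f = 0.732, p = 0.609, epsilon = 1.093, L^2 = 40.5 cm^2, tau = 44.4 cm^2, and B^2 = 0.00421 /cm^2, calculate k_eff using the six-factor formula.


k_inf = eta*f*p*eps = 2.191*0.732*0.609*1.093 = 1.067557
P_TNL = 1/(1 + L^2*B^2) = 1/(1 + 40.5*0.00421) = 0.8543321
P_FNL = exp(-B^2*tau) = exp(-0.00421*44.4) = 0.8295068
k_eff = k_inf * P_TNL * P_FNL = 1.067557 * 0.8543321 * 0.8295068
k_eff = 0.75655

0.75655


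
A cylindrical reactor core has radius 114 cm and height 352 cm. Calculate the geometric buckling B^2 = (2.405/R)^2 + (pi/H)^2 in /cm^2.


B^2 = (2.405/R)^2 + (pi/H)^2
B^2 = (2.405/114)^2 + (pi/352)^2
B^2 = 5.2472e-04 /cm^2

5.2472e-04


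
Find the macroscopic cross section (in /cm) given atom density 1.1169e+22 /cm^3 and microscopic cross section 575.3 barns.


Sigma = N * sigma_barns * 1e-24
Sigma = 1.1169e+22 * 575.3 * 1e-24
Sigma = 6.4255 /cm

6.4255


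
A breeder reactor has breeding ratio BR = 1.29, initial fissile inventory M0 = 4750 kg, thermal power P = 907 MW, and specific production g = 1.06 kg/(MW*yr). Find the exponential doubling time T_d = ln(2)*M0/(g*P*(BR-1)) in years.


Breeding gain G = BR - 1 = 1.29 - 1 = 0.29
Fissile production rate = g * P * G = 1.06 * 907 * 0.29 = 278.8118 kg/yr
T_d = ln(2) * M0 / (g * P * G)
T_d = ln(2) * 4750 / 278.8118 = 11.809 yr

11.809


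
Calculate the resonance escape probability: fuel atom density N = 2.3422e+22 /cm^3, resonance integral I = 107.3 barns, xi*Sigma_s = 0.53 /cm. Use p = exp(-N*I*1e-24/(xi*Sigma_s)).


p = exp(-N * I * 1e-24 / (xi*Sigma_s))
p = exp(-2.3422e+22 * 107.3 * 1e-24 / 0.53)
p = 0.0087225

0.0087225
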